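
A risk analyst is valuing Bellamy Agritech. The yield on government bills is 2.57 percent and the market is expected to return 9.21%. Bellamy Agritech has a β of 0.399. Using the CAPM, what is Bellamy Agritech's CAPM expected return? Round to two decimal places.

5.22%

Market risk premium = E(R_m) − R_f = 9.21% − 2.57% = 6.64%
E(R) = R_f + β × MRP = 2.57% + 0.399 × 6.64% = 5.22%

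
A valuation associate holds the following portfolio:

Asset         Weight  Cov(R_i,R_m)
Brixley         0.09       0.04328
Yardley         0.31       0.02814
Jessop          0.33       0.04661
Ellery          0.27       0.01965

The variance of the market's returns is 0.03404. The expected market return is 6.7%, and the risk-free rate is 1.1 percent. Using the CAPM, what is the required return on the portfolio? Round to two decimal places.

β_Brixley = 0.04328 / 0.03404 = 1.2714
β_Yardley = 0.02814 / 0.03404 = 0.8267
β_Jessop = 0.04661 / 0.03404 = 1.3693
β_Ellery = 0.01965 / 0.03404 = 0.5773
β_P = Σ w_i β_i = 0.09×1.2714 + 0.31×0.8267 + 0.33×1.3693 + 0.27×0.5773 = 0.9784
MRP = 6.7% − 1.1% = 5.60%
E(R_P) = R_f + β_P × MRP = 1.1% + 0.9784 × 5.6% = 6.58%

6.58%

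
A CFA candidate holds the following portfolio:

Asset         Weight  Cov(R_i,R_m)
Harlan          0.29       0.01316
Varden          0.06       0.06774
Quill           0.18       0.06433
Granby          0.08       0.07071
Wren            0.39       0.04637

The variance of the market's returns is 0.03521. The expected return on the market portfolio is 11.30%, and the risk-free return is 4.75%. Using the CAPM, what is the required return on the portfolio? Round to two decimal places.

12.79%

β_Harlan = 0.01316 / 0.03521 = 0.3738
β_Varden = 0.06774 / 0.03521 = 1.9239
β_Quill = 0.06433 / 0.03521 = 1.8270
β_Granby = 0.07071 / 0.03521 = 2.0082
β_Wren = 0.04637 / 0.03521 = 1.3170
β_P = Σ w_i β_i = 0.29×0.3738 + 0.06×1.9239 + 0.18×1.8270 + 0.08×2.0082 + 0.39×1.3170 = 1.2270
MRP = 11.30% − 4.75% = 6.55%
E(R_P) = R_f + β_P × MRP = 4.75% + 1.2270 × 6.55% = 12.79%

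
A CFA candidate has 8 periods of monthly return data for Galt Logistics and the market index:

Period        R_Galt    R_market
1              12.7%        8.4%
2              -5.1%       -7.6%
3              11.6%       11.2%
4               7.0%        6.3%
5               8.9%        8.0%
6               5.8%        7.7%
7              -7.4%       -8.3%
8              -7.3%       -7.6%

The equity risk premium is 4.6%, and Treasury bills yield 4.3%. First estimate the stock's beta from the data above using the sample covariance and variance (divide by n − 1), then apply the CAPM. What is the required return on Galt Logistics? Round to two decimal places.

8.81%

Mean R_i = (12.7 − 5.1 + 11.6 + 7.0 + 8.9 + 5.8 − 7.4 − 7.3) / 8 = 3.2750%
Mean R_m = (8.4 − 7.6 + 11.2 + 6.3 + 8.0 + 7.7 − 8.3 − 7.6) / 8 = 2.2625%
Σ(R_i − R̄_i)(R_m − R̄_m) = 492.9425  ⇒  Cov = 492.9425 / 7 = 70.4204
Σ(R_m − R̄_m)² = 502.4388  ⇒  Var(R_m) = 502.4388 / 7 = 71.7770
β = Cov / Var(R_m) = 70.4204 / 71.7770 = 0.9811
E(R) = R_f + β × MRP = 4.3% + 0.9811 × 4.6% = 8.81%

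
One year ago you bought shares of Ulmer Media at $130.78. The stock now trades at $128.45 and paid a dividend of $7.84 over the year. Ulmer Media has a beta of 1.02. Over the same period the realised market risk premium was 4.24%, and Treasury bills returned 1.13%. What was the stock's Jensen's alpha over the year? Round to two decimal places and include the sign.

-1.24%

Realised HPR = (P1 + D1 − P0) / P0 = (128.45 + 7.84 − 130.78) / 130.78 = 5.51 / 130.78 = 4.2132%
CAPM required = R_f + β·MRP = 1.13% + 1.02 × 4.24% = 5.4548%
α = realised − required = 4.2132% − 5.4548% = -1.24%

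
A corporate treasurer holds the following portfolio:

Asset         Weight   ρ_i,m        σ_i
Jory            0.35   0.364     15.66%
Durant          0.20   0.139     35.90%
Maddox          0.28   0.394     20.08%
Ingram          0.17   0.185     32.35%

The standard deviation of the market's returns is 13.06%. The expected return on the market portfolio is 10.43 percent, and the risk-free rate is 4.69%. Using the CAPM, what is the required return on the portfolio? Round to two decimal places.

β_Jory = 0.364 × 15.66% / 13.06% = 0.4365
β_Durant = 0.139 × 35.90% / 13.06% = 0.3821
β_Maddox = 0.394 × 20.08% / 13.06% = 0.6058
β_Ingram = 0.185 × 32.35% / 13.06% = 0.4583
β_P = Σ w_i β_i = 0.35×0.4365 + 0.20×0.3821 + 0.28×0.6058 + 0.17×0.4583 = 0.4767
MRP = 10.43% − 4.69% = 5.74%
E(R_P) = R_f + β_P × MRP = 4.69% + 0.4767 × 5.74% = 7.43%

7.43%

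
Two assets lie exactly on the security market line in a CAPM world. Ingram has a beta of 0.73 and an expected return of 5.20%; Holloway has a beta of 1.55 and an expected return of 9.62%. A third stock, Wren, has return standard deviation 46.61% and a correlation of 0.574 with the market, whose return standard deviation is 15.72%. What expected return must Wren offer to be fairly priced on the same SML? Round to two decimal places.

10.44%

MRP = (9.62% − 5.20%) / (1.55 − 0.73) = 5.3902%
R_f = 5.20% − 0.73 × 5.3902% = 1.2652%
β_Wren = ρ·σ_i/σ_m = 0.574 × 46.61 / 15.72 = 1.7019
E(R_Wren) = R_f + β × MRP = 1.2652% + 1.7019 × 5.3902% = 10.44%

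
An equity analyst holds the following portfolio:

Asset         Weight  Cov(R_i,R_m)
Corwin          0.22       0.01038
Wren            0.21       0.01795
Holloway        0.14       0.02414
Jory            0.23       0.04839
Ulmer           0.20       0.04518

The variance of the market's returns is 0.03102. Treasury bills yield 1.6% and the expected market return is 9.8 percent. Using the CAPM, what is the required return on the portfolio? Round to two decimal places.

9.42%

β_Corwin = 0.01038 / 0.03102 = 0.3346
β_Wren = 0.01795 / 0.03102 = 0.5787
β_Holloway = 0.02414 / 0.03102 = 0.7782
β_Jory = 0.04839 / 0.03102 = 1.5600
β_Ulmer = 0.04518 / 0.03102 = 1.4565
β_P = Σ w_i β_i = 0.22×0.3346 + 0.21×0.5787 + 0.14×0.7782 + 0.23×1.5600 + 0.20×1.4565 = 0.9542
MRP = 9.8% − 1.6% = 8.20%
E(R_P) = R_f + β_P × MRP = 1.6% + 0.9542 × 8.2% = 9.42%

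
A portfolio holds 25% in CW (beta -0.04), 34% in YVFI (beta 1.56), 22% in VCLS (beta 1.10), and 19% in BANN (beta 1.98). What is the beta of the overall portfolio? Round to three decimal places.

1.139

β_P = Σ w_i β_i = 0.25×-0.04 + 0.34×1.56 + 0.22×1.10 + 0.19×1.98 = 1.1386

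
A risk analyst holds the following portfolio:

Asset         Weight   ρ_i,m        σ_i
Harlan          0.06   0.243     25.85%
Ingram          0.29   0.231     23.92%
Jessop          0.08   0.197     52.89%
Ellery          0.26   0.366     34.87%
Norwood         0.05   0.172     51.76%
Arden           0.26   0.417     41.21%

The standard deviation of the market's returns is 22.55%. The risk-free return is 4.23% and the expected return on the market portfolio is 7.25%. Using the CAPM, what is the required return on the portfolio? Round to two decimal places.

5.71%

β_Harlan = 0.243 × 25.85% / 22.55% = 0.2786
β_Ingram = 0.231 × 23.92% / 22.55% = 0.2450
β_Jessop = 0.197 × 52.89% / 22.55% = 0.4621
β_Ellery = 0.366 × 34.87% / 22.55% = 0.5660
β_Norwood = 0.172 × 51.76% / 22.55% = 0.3948
β_Arden = 0.417 × 41.21% / 22.55% = 0.7621
β_P = Σ w_i β_i = 0.06×0.2786 + 0.29×0.2450 + 0.08×0.4621 + 0.26×0.5660 + 0.05×0.3948 + 0.26×0.7621 = 0.4898
MRP = 7.25% − 4.23% = 3.02%
E(R_P) = R_f + β_P × MRP = 4.23% + 0.4898 × 3.02% = 5.71%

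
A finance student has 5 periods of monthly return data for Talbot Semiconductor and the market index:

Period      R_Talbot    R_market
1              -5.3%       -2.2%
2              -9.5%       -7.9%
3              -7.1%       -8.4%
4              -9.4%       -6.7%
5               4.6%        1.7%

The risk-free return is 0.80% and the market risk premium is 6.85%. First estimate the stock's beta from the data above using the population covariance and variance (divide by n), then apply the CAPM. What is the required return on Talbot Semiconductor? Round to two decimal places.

9.16%

Mean R_i = (-5.3 − 9.5 − 7.1 − 9.4 + 4.6) / 5 = -5.3400%
Mean R_m = (-2.2 − 7.9 − 8.4 − 6.7 + 1.7) / 5 = -4.7000%
Σ(R_i − R̄_i)(R_m − R̄_m) = 91.6600  ⇒  Cov = 91.6600 / 5 = 18.3320
Σ(R_m − R̄_m)² = 75.1400  ⇒  Var(R_m) = 75.1400 / 5 = 15.0280
β = Cov / Var(R_m) = 18.3320 / 15.0280 = 1.2199
E(R) = R_f + β × MRP = 0.80% + 1.2199 × 6.85% = 9.16%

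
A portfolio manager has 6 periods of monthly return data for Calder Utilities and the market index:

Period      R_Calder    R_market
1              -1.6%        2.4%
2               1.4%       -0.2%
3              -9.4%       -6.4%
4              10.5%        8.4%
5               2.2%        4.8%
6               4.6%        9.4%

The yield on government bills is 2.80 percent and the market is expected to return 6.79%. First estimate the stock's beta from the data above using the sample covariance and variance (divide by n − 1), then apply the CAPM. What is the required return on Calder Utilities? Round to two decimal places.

6.84%

Mean R_i = (-1.6 + 1.4 − 9.4 + 10.5 + 2.2 + 4.6) / 6 = 1.2833%
Mean R_m = (2.4 − 0.2 − 6.4 + 8.4 + 4.8 + 9.4) / 6 = 3.0667%
Σ(R_i − R̄_i)(R_m − R̄_m) = 174.4267  ⇒  Cov = 174.4267 / 5 = 34.8853
Σ(R_m − R̄_m)² = 172.2933  ⇒  Var(R_m) = 172.2933 / 5 = 34.4587
β = Cov / Var(R_m) = 34.8853 / 34.4587 = 1.0124
MRP = 6.79% − 2.80% = 3.99%
E(R) = R_f + β × MRP = 2.80% + 1.0124 × 3.99% = 6.84%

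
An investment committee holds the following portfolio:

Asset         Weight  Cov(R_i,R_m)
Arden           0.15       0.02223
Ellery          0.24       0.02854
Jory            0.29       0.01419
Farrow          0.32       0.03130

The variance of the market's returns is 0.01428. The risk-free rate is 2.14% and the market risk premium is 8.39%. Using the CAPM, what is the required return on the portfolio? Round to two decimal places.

16.43%

β_Arden = 0.02223 / 0.01428 = 1.5567
β_Ellery = 0.02854 / 0.01428 = 1.9986
β_Jory = 0.01419 / 0.01428 = 0.9937
β_Farrow = 0.03130 / 0.01428 = 2.1919
β_P = Σ w_i β_i = 0.15×1.5567 + 0.24×1.9986 + 0.29×0.9937 + 0.32×2.1919 = 1.7028
E(R_P) = R_f + β_P × MRP = 2.14% + 1.7028 × 8.39% = 16.43%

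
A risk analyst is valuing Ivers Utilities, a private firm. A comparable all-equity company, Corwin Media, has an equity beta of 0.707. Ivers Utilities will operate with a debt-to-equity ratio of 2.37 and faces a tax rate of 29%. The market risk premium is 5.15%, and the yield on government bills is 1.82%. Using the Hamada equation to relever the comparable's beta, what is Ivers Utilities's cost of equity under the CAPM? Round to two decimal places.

β_L = β_U × [1 + (1 − t)(D/E)] = 0.707 × [1 + (1 − 0.29) × 2.37]
    = 0.707 × [1 + 0.71 × 2.37] = 0.707 × 2.6827 = 1.8967
E(R) = R_f + β_L × MRP = 1.82% + 1.8967 × 5.15% = 11.59%

11.59%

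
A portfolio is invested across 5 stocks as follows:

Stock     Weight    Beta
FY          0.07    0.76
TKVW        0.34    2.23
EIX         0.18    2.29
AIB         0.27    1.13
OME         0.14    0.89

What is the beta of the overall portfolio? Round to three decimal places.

β_P = Σ w_i β_i = 0.07×0.76 + 0.34×2.23 + 0.18×2.29 + 0.27×1.13 + 0.14×0.89 = 1.6533

1.653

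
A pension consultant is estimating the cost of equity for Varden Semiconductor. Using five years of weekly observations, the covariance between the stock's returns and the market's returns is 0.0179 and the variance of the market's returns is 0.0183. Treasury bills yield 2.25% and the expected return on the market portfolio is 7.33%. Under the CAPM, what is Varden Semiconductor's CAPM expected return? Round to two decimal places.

7.22%

β = Cov(R_i, R_m) / Var(R_m) = 0.0179 / 0.0183 = 0.9781
MRP = 7.33% − 2.25% = 5.08%
E(R) = R_f + β × MRP = 2.25% + 0.9781 × 5.08% = 7.22%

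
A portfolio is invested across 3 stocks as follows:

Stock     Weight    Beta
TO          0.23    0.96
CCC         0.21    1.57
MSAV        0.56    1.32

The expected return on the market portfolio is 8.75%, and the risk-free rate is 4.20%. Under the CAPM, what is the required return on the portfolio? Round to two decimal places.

10.07%

β_P = Σ w_i β_i = 0.23×0.96 + 0.21×1.57 + 0.56×1.32 = 1.2897
MRP = 8.75% − 4.20% = 4.55%
E(R_P) = R_f + β_P × MRP = 4.20% + 1.2897 × 4.55% = 10.07%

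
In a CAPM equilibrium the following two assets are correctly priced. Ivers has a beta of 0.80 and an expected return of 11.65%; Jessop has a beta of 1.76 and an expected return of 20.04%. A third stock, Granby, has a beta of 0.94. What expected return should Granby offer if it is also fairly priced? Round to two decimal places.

12.87%

MRP (SML slope) = (20.04% − 11.65%) / (1.76 − 0.80) = 8.39% / 0.96 = 8.7396%
R_f (intercept) = 11.65% − 0.80 × 8.7396% = 4.6583%
E(R_Granby) = R_f + β × MRP = 4.6583% + 0.94 × 8.7396% = 12.87%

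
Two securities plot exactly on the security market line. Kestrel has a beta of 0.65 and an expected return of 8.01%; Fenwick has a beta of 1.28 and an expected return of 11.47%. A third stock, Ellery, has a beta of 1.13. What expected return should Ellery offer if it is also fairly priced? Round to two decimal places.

10.65%

MRP (SML slope) = (11.47% − 8.01%) / (1.28 − 0.65) = 3.46% / 0.63 = 5.4921%
R_f (intercept) = 8.01% − 0.65 × 5.4921% = 4.4401%
E(R_Ellery) = R_f + β × MRP = 4.4401% + 1.13 × 5.4921% = 10.65%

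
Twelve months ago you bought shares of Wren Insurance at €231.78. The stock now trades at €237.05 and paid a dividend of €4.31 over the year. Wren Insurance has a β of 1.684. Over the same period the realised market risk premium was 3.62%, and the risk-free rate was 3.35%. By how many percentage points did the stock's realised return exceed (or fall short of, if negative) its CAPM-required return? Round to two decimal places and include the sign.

Realised HPR = (P1 + D1 − P0) / P0 = (237.05 + 4.31 − 231.78) / 231.78 = 9.58 / 231.78 = 4.1332%
CAPM required = R_f + β·MRP = 3.35% + 1.684 × 3.62% = 9.44608%
α = realised − required = 4.1332% − 9.44608% = -5.31%

-5.31%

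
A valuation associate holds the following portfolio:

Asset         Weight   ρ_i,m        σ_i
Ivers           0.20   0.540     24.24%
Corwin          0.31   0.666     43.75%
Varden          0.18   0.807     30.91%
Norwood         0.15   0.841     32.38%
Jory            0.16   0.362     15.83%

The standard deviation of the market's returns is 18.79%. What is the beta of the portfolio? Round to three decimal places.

β_Ivers = 0.540 × 24.24% / 18.79% = 0.6966
β_Corwin = 0.666 × 43.75% / 18.79% = 1.5507
β_Varden = 0.807 × 30.91% / 18.79% = 1.3275
β_Norwood = 0.841 × 32.38% / 18.79% = 1.4493
β_Jory = 0.362 × 15.83% / 18.79% = 0.3050
β_P = Σ w_i β_i = 0.20×0.6966 + 0.31×1.5507 + 0.18×1.3275 + 0.15×1.4493 + 0.16×0.3050 = 1.1252

1.125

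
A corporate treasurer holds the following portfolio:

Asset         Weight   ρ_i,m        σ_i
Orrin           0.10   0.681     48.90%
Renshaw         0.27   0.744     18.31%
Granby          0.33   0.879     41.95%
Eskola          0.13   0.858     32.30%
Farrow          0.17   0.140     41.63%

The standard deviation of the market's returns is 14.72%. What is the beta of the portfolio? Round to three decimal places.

β_Orrin = 0.681 × 48.90% / 14.72% = 2.2623
β_Renshaw = 0.744 × 18.31% / 14.72% = 0.9255
β_Granby = 0.879 × 41.95% / 14.72% = 2.5050
β_Eskola = 0.858 × 32.30% / 14.72% = 1.8827
β_Farrow = 0.140 × 41.63% / 14.72% = 0.3959
β_P = Σ w_i β_i = 0.10×2.2623 + 0.27×0.9255 + 0.33×2.5050 + 0.13×1.8827 + 0.17×0.3959 = 1.6148

1.615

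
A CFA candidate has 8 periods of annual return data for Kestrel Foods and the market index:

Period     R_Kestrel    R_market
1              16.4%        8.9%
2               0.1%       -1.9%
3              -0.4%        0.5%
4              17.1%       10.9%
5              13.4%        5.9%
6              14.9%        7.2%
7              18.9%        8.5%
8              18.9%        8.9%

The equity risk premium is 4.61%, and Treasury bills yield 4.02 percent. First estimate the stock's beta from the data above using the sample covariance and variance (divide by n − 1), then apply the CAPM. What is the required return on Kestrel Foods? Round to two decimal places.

11.87%

Mean R_i = (16.4 + 0.1 − 0.4 + 17.1 + 13.4 + 14.9 + 18.9 + 18.9) / 8 = 12.4125%
Mean R_m = (8.9 − 1.9 + 0.5 + 10.9 + 5.9 + 7.2 + 8.5 + 8.9) / 8 = 6.1125%
Σ(R_i − R̄_i)(R_m − R̄_m) = 240.1888  ⇒  Cov = 240.1888 / 7 = 34.3127
Σ(R_m − R̄_m)² = 141.0888  ⇒  Var(R_m) = 141.0888 / 7 = 20.1555
β = Cov / Var(R_m) = 34.3127 / 20.1555 = 1.7024
E(R) = R_f + β × MRP = 4.02% + 1.7024 × 4.61% = 11.87%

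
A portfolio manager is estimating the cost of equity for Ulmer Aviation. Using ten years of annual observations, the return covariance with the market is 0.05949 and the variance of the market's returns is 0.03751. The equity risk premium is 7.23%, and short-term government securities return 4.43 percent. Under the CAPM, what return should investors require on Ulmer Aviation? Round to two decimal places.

15.90%

β = Cov(R_i, R_m) / Var(R_m) = 0.05949 / 0.03751 = 1.5860
E(R) = R_f + β × MRP = 4.43% + 1.5860 × 7.23% = 15.90%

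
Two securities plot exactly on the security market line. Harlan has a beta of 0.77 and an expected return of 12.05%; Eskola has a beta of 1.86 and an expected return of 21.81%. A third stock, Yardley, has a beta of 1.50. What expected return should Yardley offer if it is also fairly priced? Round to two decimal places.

18.59%

MRP (SML slope) = (21.81% − 12.05%) / (1.86 − 0.77) = 9.76% / 1.09 = 8.9541%
R_f (intercept) = 12.05% − 0.77 × 8.9541% = 5.1553%
E(R_Yardley) = R_f + β × MRP = 5.1553% + 1.50 × 8.9541% = 18.59%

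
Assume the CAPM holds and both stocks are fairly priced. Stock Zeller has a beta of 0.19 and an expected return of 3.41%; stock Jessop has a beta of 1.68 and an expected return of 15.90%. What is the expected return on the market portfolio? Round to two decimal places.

10.20%

Both satisfy E(R) = R_f + β·MRP, so the slope of the SML is
MRP = (15.90% − 3.41%) / (1.68 − 0.19) = 12.49% / 1.49 = 8.3826%
R_f = E(R_Zeller) − β_Zeller·MRP = 3.41% − 0.19 × 8.3826% = 1.8173%
E(R_m) = R_f + MRP = 1.8173% + 8.3826% = 10.20%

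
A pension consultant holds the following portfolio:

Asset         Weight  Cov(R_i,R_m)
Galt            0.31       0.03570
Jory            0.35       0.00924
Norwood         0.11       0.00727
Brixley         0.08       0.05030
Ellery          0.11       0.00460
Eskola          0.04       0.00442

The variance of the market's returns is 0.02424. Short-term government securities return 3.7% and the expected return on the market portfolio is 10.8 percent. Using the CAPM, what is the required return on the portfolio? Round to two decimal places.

β_Galt = 0.03570 / 0.02424 = 1.4728
β_Jory = 0.00924 / 0.02424 = 0.3812
β_Norwood = 0.00727 / 0.02424 = 0.2999
β_Brixley = 0.05030 / 0.02424 = 2.0751
β_Ellery = 0.00460 / 0.02424 = 0.1898
β_Eskola = 0.00442 / 0.02424 = 0.1823
β_P = Σ w_i β_i = 0.31×1.4728 + 0.35×0.3812 + 0.11×0.2999 + 0.08×2.0751 + 0.11×0.1898 + 0.04×0.1823 = 0.8172
MRP = 10.8% − 3.7% = 7.10%
E(R_P) = R_f + β_P × MRP = 3.7% + 0.8172 × 7.1% = 9.50%

9.50%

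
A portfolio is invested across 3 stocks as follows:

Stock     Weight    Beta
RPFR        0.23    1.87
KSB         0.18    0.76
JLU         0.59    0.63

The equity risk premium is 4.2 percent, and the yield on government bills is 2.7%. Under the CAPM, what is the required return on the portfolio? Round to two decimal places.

β_P = Σ w_i β_i = 0.23×1.87 + 0.18×0.76 + 0.59×0.63 = 0.9386
E(R_P) = R_f + β_P × MRP = 2.7% + 0.9386 × 4.2% = 6.64%

6.64%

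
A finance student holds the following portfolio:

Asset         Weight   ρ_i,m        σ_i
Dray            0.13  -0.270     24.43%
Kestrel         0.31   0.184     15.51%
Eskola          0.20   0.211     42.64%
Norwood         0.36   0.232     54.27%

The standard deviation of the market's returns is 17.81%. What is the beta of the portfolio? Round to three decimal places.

β_Dray = -0.270 × 24.43% / 17.81% = -0.3704
β_Kestrel = 0.184 × 15.51% / 17.81% = 0.1602
β_Eskola = 0.211 × 42.64% / 17.81% = 0.5052
β_Norwood = 0.232 × 54.27% / 17.81% = 0.7069
β_P = Σ w_i β_i = 0.13×-0.3704 + 0.31×0.1602 + 0.20×0.5052 + 0.36×0.7069 = 0.3570

0.357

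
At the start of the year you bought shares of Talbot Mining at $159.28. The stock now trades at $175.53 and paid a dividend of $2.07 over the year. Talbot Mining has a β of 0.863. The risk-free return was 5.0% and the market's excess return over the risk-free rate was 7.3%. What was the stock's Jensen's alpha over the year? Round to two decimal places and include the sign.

+0.20%

Realised HPR = (P1 + D1 − P0) / P0 = (175.53 + 2.07 − 159.28) / 159.28 = 18.32 / 159.28 = 11.5018%
CAPM required = R_f + β·MRP = 5.0% + 0.863 × 7.3% = 11.2999%
α = realised − required = 11.5018% − 11.2999% = +0.20%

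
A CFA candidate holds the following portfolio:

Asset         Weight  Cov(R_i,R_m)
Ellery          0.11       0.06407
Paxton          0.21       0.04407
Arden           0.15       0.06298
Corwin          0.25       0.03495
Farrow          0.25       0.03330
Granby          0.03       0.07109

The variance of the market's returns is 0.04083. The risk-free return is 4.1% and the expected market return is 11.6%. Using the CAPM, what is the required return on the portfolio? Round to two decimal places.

β_Ellery = 0.06407 / 0.04083 = 1.5692
β_Paxton = 0.04407 / 0.04083 = 1.0794
β_Arden = 0.06298 / 0.04083 = 1.5425
β_Corwin = 0.03495 / 0.04083 = 0.8560
β_Farrow = 0.03330 / 0.04083 = 0.8156
β_Granby = 0.07109 / 0.04083 = 1.7411
β_P = Σ w_i β_i = 0.11×1.5692 + 0.21×1.0794 + 0.15×1.5425 + 0.25×0.8560 + 0.25×0.8156 + 0.03×1.7411 = 1.1008
MRP = 11.6% − 4.1% = 7.50%
E(R_P) = R_f + β_P × MRP = 4.1% + 1.1008 × 7.5% = 12.36%

12.36%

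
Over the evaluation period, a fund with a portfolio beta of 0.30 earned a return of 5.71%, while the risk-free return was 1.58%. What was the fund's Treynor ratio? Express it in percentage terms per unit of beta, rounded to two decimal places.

Treynor = (R_P − R_f) / β_P = (5.71% − 1.58%) / 0.3000 = 4.13% / 0.3000 = 13.77%

13.77%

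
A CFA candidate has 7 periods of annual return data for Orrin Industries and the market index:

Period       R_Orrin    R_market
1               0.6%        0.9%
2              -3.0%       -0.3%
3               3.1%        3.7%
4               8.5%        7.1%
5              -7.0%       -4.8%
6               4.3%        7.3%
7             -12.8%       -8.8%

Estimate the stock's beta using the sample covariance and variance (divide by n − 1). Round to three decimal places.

Mean R_i = (0.6 − 3.0 + 3.1 + 8.5 − 7.0 + 4.3 − 12.8) / 7 = -0.9000%
Mean R_m = (0.9 − 0.3 + 3.7 + 7.1 − 4.8 + 7.3 − 8.8) / 7 = 0.7286%
Σ(R_i − R̄_i)(R_m − R̄_m) = 255.4800  ⇒  Cov = 255.4800 / 6 = 42.5800
Σ(R_m − R̄_m)² = 215.0543  ⇒  Var(R_m) = 215.0543 / 6 = 35.8424
β = Cov / Var(R_m) = 42.5800 / 35.8424 = 1.1880

1.188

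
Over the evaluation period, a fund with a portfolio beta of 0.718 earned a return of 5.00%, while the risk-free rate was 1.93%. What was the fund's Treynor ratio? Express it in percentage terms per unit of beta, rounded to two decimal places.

Treynor = (R_P − R_f) / β_P = (5.00% − 1.93%) / 0.7180 = 3.07% / 0.7180 = 4.28%

4.28%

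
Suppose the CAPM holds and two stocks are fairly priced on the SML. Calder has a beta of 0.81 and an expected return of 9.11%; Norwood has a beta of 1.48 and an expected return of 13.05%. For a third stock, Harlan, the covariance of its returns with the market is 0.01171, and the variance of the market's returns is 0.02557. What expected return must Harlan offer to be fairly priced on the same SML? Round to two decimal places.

MRP = (13.05% − 9.11%) / (1.48 − 0.81) = 5.8806%
R_f = 9.11% − 0.81 × 5.8806% = 4.3467%
β_Harlan = Cov / Var(R_m) = 0.01171 / 0.02557 = 0.4580
E(R_Harlan) = R_f + β × MRP = 4.3467% + 0.4580 × 5.8806% = 7.04%

7.04%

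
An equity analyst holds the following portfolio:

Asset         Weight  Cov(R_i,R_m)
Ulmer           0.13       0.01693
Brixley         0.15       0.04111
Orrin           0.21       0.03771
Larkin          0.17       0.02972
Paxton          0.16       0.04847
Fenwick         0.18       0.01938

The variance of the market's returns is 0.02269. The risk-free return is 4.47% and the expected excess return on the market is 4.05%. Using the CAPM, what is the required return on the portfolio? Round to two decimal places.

10.29%

β_Ulmer = 0.01693 / 0.02269 = 0.7461
β_Brixley = 0.04111 / 0.02269 = 1.8118
β_Orrin = 0.03771 / 0.02269 = 1.6620
β_Larkin = 0.02972 / 0.02269 = 1.3098
β_Paxton = 0.04847 / 0.02269 = 2.1362
β_Fenwick = 0.01938 / 0.02269 = 0.8541
β_P = Σ w_i β_i = 0.13×0.7461 + 0.15×1.8118 + 0.21×1.6620 + 0.17×1.3098 + 0.16×2.1362 + 0.18×0.8541 = 1.4360
E(R_P) = R_f + β_P × MRP = 4.47% + 1.4360 × 4.05% = 10.29%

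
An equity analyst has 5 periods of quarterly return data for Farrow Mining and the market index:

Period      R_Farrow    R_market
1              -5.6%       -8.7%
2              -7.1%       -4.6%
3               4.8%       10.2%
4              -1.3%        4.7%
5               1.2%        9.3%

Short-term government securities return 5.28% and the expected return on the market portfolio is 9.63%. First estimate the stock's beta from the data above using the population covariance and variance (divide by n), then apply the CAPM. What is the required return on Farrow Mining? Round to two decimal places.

7.61%

Mean R_i = (-5.6 − 7.1 + 4.8 − 1.3 + 1.2) / 5 = -1.6000%
Mean R_m = (-8.7 − 4.6 + 10.2 + 4.7 + 9.3) / 5 = 2.1800%
Σ(R_i − R̄_i)(R_m − R̄_m) = 152.8300  ⇒  Cov = 152.8300 / 5 = 30.5660
Σ(R_m − R̄_m)² = 285.7080  ⇒  Var(R_m) = 285.7080 / 5 = 57.1416
β = Cov / Var(R_m) = 30.5660 / 57.1416 = 0.5349
MRP = 9.63% − 5.28% = 4.35%
E(R) = R_f + β × MRP = 5.28% + 0.5349 × 4.35% = 7.61%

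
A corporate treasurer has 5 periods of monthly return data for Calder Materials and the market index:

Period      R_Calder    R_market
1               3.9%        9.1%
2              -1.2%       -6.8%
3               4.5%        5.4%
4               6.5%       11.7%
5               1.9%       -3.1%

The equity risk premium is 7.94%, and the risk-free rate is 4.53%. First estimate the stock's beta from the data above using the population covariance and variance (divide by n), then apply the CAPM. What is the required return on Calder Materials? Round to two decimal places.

Mean R_i = (3.9 − 1.2 + 4.5 + 6.5 + 1.9) / 5 = 3.1200%
Mean R_m = (9.1 − 6.8 + 5.4 + 11.7 − 3.1) / 5 = 3.2600%
Σ(R_i − R̄_i)(R_m − R̄_m) = 87.2540  ⇒  Cov = 87.2540 / 5 = 17.4508
Σ(R_m − R̄_m)² = 251.5720  ⇒  Var(R_m) = 251.5720 / 5 = 50.3144
β = Cov / Var(R_m) = 17.4508 / 50.3144 = 0.3468
E(R) = R_f + β × MRP = 4.53% + 0.3468 × 7.94% = 7.28%

7.28%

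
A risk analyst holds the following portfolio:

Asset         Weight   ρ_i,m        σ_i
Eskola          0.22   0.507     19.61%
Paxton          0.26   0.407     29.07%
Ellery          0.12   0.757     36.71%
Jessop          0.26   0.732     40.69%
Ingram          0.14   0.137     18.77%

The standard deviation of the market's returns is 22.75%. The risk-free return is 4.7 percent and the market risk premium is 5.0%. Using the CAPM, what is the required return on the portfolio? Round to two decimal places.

8.37%

β_Eskola = 0.507 × 19.61% / 22.75% = 0.4370
β_Paxton = 0.407 × 29.07% / 22.75% = 0.5201
β_Ellery = 0.757 × 36.71% / 22.75% = 1.2215
β_Jessop = 0.732 × 40.69% / 22.75% = 1.3092
β_Ingram = 0.137 × 18.77% / 22.75% = 0.1130
β_P = Σ w_i β_i = 0.22×0.4370 + 0.26×0.5201 + 0.12×1.2215 + 0.26×1.3092 + 0.14×0.1130 = 0.7342
E(R_P) = R_f + β_P × MRP = 4.7% + 0.7342 × 5.0% = 8.37%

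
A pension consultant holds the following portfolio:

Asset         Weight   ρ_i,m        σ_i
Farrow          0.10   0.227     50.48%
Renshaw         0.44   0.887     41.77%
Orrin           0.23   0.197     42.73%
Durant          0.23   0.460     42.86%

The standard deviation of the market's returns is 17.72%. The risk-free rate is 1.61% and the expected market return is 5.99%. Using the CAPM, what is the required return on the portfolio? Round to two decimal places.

7.52%

β_Farrow = 0.227 × 50.48% / 17.72% = 0.6467
β_Renshaw = 0.887 × 41.77% / 17.72% = 2.0909
β_Orrin = 0.197 × 42.73% / 17.72% = 0.4750
β_Durant = 0.460 × 42.86% / 17.72% = 1.1126
β_P = Σ w_i β_i = 0.10×0.6467 + 0.44×2.0909 + 0.23×0.4750 + 0.23×1.1126 = 1.3498
MRP = 5.99% − 1.61% = 4.38%
E(R_P) = R_f + β_P × MRP = 1.61% + 1.3498 × 4.38% = 7.52%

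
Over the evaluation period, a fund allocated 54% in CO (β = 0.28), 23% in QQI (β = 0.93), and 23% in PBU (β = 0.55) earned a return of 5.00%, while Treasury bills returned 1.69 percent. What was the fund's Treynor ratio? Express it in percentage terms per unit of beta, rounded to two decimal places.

β_P = 0.54×0.28 + 0.23×0.93 + 0.23×0.55 = 0.4916
Treynor = (R_P − R_f) / β_P = (5.00% − 1.69%) / 0.4916 = 3.31% / 0.4916 = 6.73%

6.73%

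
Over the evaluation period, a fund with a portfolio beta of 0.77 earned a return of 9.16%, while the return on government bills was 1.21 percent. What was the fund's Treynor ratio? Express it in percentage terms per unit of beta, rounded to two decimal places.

10.32%

Treynor = (R_P − R_f) / β_P = (9.16% − 1.21%) / 0.7700 = 7.95% / 0.7700 = 10.32%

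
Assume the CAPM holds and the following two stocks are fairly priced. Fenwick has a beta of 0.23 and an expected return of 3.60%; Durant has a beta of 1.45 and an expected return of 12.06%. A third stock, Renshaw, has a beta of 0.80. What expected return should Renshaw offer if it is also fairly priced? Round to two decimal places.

7.55%

MRP (SML slope) = (12.06% − 3.60%) / (1.45 − 0.23) = 8.46% / 1.22 = 6.9344%
R_f (intercept) = 3.60% − 0.23 × 6.9344% = 2.0051%
E(R_Renshaw) = R_f + β × MRP = 2.0051% + 0.80 × 6.9344% = 7.55%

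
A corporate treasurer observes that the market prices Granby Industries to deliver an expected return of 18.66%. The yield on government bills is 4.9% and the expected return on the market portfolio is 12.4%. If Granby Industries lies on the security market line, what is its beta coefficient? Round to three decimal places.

1.835

MRP = 12.4% − 4.9% = 7.50%
β = (E(R) − R_f) / MRP = (18.66% − 4.9%) / 7.5% = 13.76% / 7.5% = 1.835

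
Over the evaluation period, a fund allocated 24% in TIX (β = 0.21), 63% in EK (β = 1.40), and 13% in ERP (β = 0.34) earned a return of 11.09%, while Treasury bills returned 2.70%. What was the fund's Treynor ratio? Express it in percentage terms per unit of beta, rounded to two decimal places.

8.59%

β_P = 0.24×0.21 + 0.63×1.40 + 0.13×0.34 = 0.9766
Treynor = (R_P − R_f) / β_P = (11.09% − 2.70%) / 0.9766 = 8.39% / 0.9766 = 8.59%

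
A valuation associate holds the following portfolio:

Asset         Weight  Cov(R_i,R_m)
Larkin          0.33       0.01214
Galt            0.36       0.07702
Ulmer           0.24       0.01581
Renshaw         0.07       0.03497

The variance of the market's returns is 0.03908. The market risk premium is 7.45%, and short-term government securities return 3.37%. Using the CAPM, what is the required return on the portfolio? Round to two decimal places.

10.61%

β_Larkin = 0.01214 / 0.03908 = 0.3106
β_Galt = 0.07702 / 0.03908 = 1.9708
β_Ulmer = 0.01581 / 0.03908 = 0.4046
β_Renshaw = 0.03497 / 0.03908 = 0.8948
β_P = Σ w_i β_i = 0.33×0.3106 + 0.36×1.9708 + 0.24×0.4046 + 0.07×0.8948 = 0.9717
E(R_P) = R_f + β_P × MRP = 3.37% + 0.9717 × 7.45% = 10.61%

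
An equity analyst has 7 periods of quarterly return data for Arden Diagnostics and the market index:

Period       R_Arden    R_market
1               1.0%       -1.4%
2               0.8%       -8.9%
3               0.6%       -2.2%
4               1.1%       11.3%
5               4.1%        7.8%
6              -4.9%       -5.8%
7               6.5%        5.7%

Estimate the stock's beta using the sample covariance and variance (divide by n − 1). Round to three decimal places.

0.273

Mean R_i = (1.0 + 0.8 + 0.6 + 1.1 + 4.1 − 4.9 + 6.5) / 7 = 1.3143%
Mean R_m = (-1.4 − 8.9 − 2.2 + 11.3 + 7.8 − 5.8 + 5.7) / 7 = 0.9286%
Σ(R_i − R̄_i)(R_m − R̄_m) = 91.4971  ⇒  Cov = 91.4971 / 6 = 15.2495
Σ(R_m − R̄_m)² = 334.6343  ⇒  Var(R_m) = 334.6343 / 6 = 55.7724
β = Cov / Var(R_m) = 15.2495 / 55.7724 = 0.2734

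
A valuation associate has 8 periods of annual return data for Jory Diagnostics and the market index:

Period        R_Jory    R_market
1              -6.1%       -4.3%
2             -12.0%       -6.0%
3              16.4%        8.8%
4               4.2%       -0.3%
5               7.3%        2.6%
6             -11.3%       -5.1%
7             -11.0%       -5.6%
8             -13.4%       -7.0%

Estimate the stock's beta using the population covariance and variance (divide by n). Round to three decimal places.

Mean R_i = (-6.1 − 12.0 + 16.4 + 4.2 + 7.3 − 11.3 − 11.0 − 13.4) / 8 = -3.2375%
Mean R_m = (-4.3 − 6.0 + 8.8 − 0.3 + 2.6 − 5.1 − 5.6 − 7.0) / 8 = -2.1125%
Σ(R_i − R̄_i)(R_m − R̄_m) = 418.5863  ⇒  Cov = 418.5863 / 8 = 52.3233
Σ(R_m − R̄_m)² = 209.4488  ⇒  Var(R_m) = 209.4488 / 8 = 26.1811
β = Cov / Var(R_m) = 52.3233 / 26.1811 = 1.9985

1.999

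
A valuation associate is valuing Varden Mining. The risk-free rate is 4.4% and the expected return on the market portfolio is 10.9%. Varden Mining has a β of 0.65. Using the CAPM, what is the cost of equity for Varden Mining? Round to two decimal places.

8.63%

Market risk premium = E(R_m) − R_f = 10.9% − 4.4% = 6.50%
E(R) = R_f + β × MRP = 4.4% + 0.65 × 6.5% = 8.63%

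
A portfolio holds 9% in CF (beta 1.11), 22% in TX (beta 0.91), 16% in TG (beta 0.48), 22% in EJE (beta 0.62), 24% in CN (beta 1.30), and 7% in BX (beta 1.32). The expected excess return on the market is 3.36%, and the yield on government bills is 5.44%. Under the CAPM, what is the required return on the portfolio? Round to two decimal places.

8.52%

β_P = Σ w_i β_i = 0.09×1.11 + 0.22×0.91 + 0.16×0.48 + 0.22×0.62 + 0.24×1.30 + 0.07×1.32 = 0.9177
E(R_P) = R_f + β_P × MRP = 5.44% + 0.9177 × 3.36% = 8.52%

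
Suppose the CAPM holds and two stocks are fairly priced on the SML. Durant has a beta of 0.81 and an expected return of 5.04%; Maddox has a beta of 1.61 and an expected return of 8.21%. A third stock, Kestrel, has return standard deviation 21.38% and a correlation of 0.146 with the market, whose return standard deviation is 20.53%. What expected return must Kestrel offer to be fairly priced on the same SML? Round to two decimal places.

MRP = (8.21% − 5.04%) / (1.61 − 0.81) = 3.9625%
R_f = 5.04% − 0.81 × 3.9625% = 1.8304%
β_Kestrel = ρ·σ_i/σ_m = 0.146 × 21.38 / 20.53 = 0.1520
E(R_Kestrel) = R_f + β × MRP = 1.8304% + 0.1520 × 3.9625% = 2.43%

2.43%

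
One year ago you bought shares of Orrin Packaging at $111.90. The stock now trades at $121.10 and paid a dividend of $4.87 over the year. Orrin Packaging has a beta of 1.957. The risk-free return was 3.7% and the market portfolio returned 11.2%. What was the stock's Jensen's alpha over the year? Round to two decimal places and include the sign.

Realised HPR = (P1 + D1 − P0) / P0 = (121.10 + 4.87 − 111.90) / 111.90 = 14.07 / 111.90 = 12.5737%
MRP = 11.2% − 3.7% = 7.50%
CAPM required = R_f + β·MRP = 3.7% + 1.957 × 7.5% = 18.3775%
α = realised − required = 12.5737% − 18.3775% = -5.80%

-5.80%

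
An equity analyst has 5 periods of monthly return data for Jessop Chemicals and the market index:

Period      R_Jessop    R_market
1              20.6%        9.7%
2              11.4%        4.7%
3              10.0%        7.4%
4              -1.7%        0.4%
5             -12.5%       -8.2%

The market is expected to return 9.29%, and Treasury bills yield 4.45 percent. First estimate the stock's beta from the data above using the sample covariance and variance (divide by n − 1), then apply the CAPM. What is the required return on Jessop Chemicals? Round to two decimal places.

Mean R_i = (20.6 + 11.4 + 10.0 − 1.7 − 12.5) / 5 = 5.5600%
Mean R_m = (9.7 + 4.7 + 7.4 + 0.4 − 8.2) / 5 = 2.8000%
Σ(R_i − R̄_i)(R_m − R̄_m) = 351.3800  ⇒  Cov = 351.3800 / 4 = 87.8450
Σ(R_m − R̄_m)² = 199.1400  ⇒  Var(R_m) = 199.1400 / 4 = 49.7850
β = Cov / Var(R_m) = 87.8450 / 49.7850 = 1.7645
MRP = 9.29% − 4.45% = 4.84%
E(R) = R_f + β × MRP = 4.45% + 1.7645 × 4.84% = 12.99%

12.99%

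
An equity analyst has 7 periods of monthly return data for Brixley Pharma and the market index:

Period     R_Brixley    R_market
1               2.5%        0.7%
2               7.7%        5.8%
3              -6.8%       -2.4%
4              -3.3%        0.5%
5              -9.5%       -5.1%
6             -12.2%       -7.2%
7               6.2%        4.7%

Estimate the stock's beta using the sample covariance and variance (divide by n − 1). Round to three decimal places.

Mean R_i = (2.5 + 7.7 − 6.8 − 3.3 − 9.5 − 12.2 + 6.2) / 7 = -2.2000%
Mean R_m = (0.7 + 5.8 − 2.4 + 0.5 − 5.1 − 7.2 + 4.7) / 7 = -0.4286%
Σ(R_i − R̄_i)(R_m − R̄_m) = 219.9100  ⇒  Cov = 219.9100 / 6 = 36.6517
Σ(R_m − R̄_m)² = 138.7943  ⇒  Var(R_m) = 138.7943 / 6 = 23.1324
β = Cov / Var(R_m) = 36.6517 / 23.1324 = 1.5844

1.584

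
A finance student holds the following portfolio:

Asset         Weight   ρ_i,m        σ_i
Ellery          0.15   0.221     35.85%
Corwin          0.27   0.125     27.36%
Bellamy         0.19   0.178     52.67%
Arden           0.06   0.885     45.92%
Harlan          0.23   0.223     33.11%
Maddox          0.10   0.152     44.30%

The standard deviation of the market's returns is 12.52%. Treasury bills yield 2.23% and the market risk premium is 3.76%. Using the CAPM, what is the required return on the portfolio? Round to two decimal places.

4.84%

β_Ellery = 0.221 × 35.85% / 12.52% = 0.6328
β_Corwin = 0.125 × 27.36% / 12.52% = 0.2732
β_Bellamy = 0.178 × 52.67% / 12.52% = 0.7488
β_Arden = 0.885 × 45.92% / 12.52% = 3.2459
β_Harlan = 0.223 × 33.11% / 12.52% = 0.5897
β_Maddox = 0.152 × 44.30% / 12.52% = 0.5378
β_P = Σ w_i β_i = 0.15×0.6328 + 0.27×0.2732 + 0.19×0.7488 + 0.06×3.2459 + 0.23×0.5897 + 0.10×0.5378 = 0.6951
E(R_P) = R_f + β_P × MRP = 2.23% + 0.6951 × 3.76% = 4.84%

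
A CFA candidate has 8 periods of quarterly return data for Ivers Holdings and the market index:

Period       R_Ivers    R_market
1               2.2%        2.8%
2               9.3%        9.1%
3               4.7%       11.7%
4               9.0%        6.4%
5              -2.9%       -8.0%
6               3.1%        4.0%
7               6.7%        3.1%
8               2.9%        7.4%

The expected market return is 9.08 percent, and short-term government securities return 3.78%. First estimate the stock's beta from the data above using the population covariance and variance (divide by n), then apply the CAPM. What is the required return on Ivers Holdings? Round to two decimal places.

6.39%

Mean R_i = (2.2 + 9.3 + 4.7 + 9.0 − 2.9 + 3.1 + 6.7 + 2.9) / 8 = 4.3750%
Mean R_m = (2.8 + 9.1 + 11.7 + 6.4 − 8.0 + 4.0 + 3.1 + 7.4) / 8 = 4.5625%
Σ(R_i − R̄_i)(R_m − R̄_m) = 121.5225  ⇒  Cov = 121.5225 / 8 = 15.1903
Σ(R_m − R̄_m)² = 246.3388  ⇒  Var(R_m) = 246.3388 / 8 = 30.7924
β = Cov / Var(R_m) = 15.1903 / 30.7924 = 0.4933
MRP = 9.08% − 3.78% = 5.30%
E(R) = R_f + β × MRP = 3.78% + 0.4933 × 5.30% = 6.39%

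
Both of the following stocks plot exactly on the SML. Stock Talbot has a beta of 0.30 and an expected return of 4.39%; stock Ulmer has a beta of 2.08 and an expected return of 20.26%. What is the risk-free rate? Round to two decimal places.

1.72%

Both satisfy E(R) = R_f + β·MRP, so the slope of the SML is
MRP = (20.26% − 4.39%) / (2.08 − 0.30) = 15.87% / 1.78 = 8.9157%
R_f = E(R_Talbot) − β_Talbot·MRP = 4.39% − 0.30 × 8.9157% = 1.7153%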